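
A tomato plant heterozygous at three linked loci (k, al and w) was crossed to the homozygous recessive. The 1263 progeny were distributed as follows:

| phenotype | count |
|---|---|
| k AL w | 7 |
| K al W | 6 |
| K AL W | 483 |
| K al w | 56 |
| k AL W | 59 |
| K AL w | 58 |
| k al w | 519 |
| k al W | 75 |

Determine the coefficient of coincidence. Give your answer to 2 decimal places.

0.88

The two most frequent reciprocal classes, k al w and K AL W, are the parental types, so the F1 was k al w / K AL W.
The two rarest classes, k AL w and K al W, are the double crossovers. Comparing them with the parentals, only the al allele has switched, so al is the middle locus and the order is w – al – k.
w–al: (133 + 13)/1263 = 0.1156; al–k: (115 + 13)/1263 = 0.1013.
Expected DCO frequency = 0.1156 × 0.1013 ≈ 0.01171; observed = 13/1263 ≈ 0.01029.
Coefficient of coincidence = 0.01029/0.01171 ≈ 0.88.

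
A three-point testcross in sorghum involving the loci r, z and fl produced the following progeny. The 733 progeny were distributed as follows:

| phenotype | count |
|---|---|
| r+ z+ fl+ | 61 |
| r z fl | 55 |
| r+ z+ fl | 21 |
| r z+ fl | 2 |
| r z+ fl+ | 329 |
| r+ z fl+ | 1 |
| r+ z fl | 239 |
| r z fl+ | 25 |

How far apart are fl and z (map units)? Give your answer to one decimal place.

6.7 map units

The two most frequent reciprocal classes, r z+ fl+ and r+ z fl, are the parental types, so the F1 was r z+ fl+ / r+ z fl.
The two rarest classes, r z+ fl and r+ z fl+, are the double crossovers. Comparing them with the parentals, only the fl allele has switched, so fl is the middle locus and the order is z – fl – r.
Crossovers in the z–fl interval produce the single-crossover classes r z fl+ and r+ z+ fl (25 + 21 = 46) plus the double crossovers (3).
RF(z–fl) = (46 + 3) / 733 = 49/733 = 0.0668 → 6.7 map units.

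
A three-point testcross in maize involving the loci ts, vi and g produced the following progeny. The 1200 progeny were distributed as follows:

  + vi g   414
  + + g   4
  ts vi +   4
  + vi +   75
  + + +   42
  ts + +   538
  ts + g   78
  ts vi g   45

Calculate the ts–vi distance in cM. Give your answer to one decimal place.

7.9 cM

The two most frequent reciprocal classes, ts + + and + vi g, are the parental types, so the F1 was ts + + / + vi g.
The two rarest classes, ts vi + and + + g, are the double crossovers. Comparing them with the parentals, only the vi allele has switched, so vi is the middle locus and the order is ts – vi – g.
Crossovers in the ts–vi interval produce the single-crossover classes + + + and ts vi g (42 + 45 = 87) plus the double crossovers (8).
RF(ts–vi) = (87 + 8) / 1200 = 95/1200 = 0.0792 → 7.9 cM.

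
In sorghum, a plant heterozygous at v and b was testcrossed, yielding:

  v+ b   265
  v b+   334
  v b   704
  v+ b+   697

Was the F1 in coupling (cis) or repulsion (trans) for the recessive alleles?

cis

The two most frequent classes are v+ b+ (697) and v b (704); these are the parental (non-recombinant) types.
So the F1 carried v+ b+ on one chromosome and v b on the other — the recessive alleles are on the same chromosome (cis / coupling).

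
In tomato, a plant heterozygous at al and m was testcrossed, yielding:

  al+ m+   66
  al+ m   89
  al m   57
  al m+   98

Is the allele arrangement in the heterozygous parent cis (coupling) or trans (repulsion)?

The two most frequent classes are al+ m (89) and al m+ (98); these are the parental (non-recombinant) types.
So the F1 carried al+ m on one chromosome and al m+ on the other — the recessive alleles are on opposite chromosomes (trans / repulsion).

trans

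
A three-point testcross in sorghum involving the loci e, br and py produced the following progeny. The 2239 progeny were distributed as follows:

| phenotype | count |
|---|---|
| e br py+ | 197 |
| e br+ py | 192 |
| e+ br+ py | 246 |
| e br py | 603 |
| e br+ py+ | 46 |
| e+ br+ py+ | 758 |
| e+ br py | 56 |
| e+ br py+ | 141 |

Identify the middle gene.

e

The two most frequent reciprocal classes, e+ br+ py+ and e br py, are the parental types, so the F1 was e+ br+ py+ / e br py.
The two rarest classes, e br+ py+ and e+ br py, are the double crossovers. Comparing them with the parentals, only the e allele has switched, so e is the middle locus and the order is py – e – br.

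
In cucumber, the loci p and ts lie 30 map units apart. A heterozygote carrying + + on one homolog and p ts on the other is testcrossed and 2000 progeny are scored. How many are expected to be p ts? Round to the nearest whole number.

A map distance of 30 map units corresponds to a recombination frequency of 0.300.
The F1 is + + / p ts, so p ts is a parental gamete class with expected frequency (1 − r)/2 = 0.700/2 = 0.3500.
Expected number = 0.3500 × 2000 = 700.00 ≈ 700.

700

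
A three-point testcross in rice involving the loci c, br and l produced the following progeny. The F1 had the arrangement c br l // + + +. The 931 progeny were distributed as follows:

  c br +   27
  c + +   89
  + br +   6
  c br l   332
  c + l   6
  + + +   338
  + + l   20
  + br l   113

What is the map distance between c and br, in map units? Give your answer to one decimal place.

The two rarest classes, c + l and + br +, are the double crossovers. Comparing them with the parentals, only the br allele has switched, so br is the middle locus and the order is c – br – l.
Crossovers in the c–br interval produce the single-crossover classes + br l and c + + (113 + 89 = 202) plus the double crossovers (12).
RF(c–br) = (202 + 12) / 931 = 214/931 = 0.2299 → 23.0 map units.

23.0 map units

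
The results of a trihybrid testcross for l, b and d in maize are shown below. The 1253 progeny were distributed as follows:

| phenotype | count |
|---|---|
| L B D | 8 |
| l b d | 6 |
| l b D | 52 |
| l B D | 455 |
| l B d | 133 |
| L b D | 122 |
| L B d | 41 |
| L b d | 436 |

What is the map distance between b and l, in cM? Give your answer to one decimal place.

The two most frequent reciprocal classes, l B D and L b d, are the parental types, so the F1 was l B D / L b d.
The two rarest classes, L B D and l b d, are the double crossovers. Comparing them with the parentals, only the l allele has switched, so l is the middle locus and the order is b – l – d.
Crossovers in the b–l interval produce the single-crossover classes l b D and L B d (52 + 41 = 93) plus the double crossovers (14).
RF(b–l) = (93 + 14) / 1253 = 107/1253 = 0.0854 → 8.5 cM.

8.5 cM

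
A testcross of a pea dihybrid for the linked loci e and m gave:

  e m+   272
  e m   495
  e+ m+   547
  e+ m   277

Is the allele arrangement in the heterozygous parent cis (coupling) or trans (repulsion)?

cis

The two most frequent classes are e+ m+ (547) and e m (495); these are the parental (non-recombinant) types.
So the F1 carried e+ m+ on one chromosome and e m on the other — the recessive alleles are on the same chromosome (cis / coupling).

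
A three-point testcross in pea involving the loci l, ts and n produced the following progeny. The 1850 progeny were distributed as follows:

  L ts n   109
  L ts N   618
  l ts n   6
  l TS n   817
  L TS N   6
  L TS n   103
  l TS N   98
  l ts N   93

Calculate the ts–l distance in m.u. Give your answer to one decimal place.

The two most frequent reciprocal classes, l TS n and L ts N, are the parental types, so the F1 was l TS n / L ts N.
The two rarest classes, l ts n and L TS N, are the double crossovers. Comparing them with the parentals, only the ts allele has switched, so ts is the middle locus and the order is l – ts – n.
Crossovers in the l–ts interval produce the single-crossover classes L TS n and l ts N (103 + 93 = 196) plus the double crossovers (12).
RF(l–ts) = (196 + 12) / 1850 = 208/1850 = 0.1124 → 11.2 m.u.

11.2 m.u.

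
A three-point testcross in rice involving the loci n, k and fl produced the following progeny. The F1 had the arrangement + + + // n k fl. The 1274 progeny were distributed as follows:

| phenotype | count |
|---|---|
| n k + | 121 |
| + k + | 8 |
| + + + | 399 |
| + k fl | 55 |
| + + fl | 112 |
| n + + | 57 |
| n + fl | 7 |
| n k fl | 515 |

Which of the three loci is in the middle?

The two rarest classes, + k + and n + fl, are the double crossovers. Comparing them with the parentals, only the k allele has switched, so k is the middle locus and the order is n – k – fl.

k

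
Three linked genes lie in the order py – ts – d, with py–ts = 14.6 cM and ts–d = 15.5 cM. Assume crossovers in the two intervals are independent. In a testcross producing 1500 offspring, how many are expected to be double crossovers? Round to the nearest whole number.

Map distances give recombination frequencies of 0.146 and 0.155 for the two intervals.
With no interference, expected double-crossover frequency = 0.146 × 0.155 = 0.02263.
Expected number = 0.02263 × 1500 = 33.94 ≈ 34.

34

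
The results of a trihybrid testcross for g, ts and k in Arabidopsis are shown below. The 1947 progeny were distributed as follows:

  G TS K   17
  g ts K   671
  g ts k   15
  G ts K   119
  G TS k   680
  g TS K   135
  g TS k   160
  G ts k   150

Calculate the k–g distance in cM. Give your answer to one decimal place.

16.0 cM

The two most frequent reciprocal classes, g ts K and G TS k, are the parental types, so the F1 was g ts K / G TS k.
The two rarest classes, g ts k and G TS K, are the double crossovers. Comparing them with the parentals, only the k allele has switched, so k is the middle locus and the order is g – k – ts.
Crossovers in the g–k interval produce the single-crossover classes G ts K and g TS k (119 + 160 = 279) plus the double crossovers (32).
RF(g–k) = (279 + 32) / 1947 = 311/1947 = 0.1597 → 16.0 cM.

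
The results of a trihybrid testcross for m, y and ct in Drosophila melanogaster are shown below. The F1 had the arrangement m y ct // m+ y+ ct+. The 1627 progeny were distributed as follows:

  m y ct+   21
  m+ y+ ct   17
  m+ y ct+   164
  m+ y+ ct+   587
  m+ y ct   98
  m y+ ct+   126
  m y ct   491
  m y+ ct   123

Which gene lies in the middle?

ct

The two rarest classes, m y ct+ and m+ y+ ct, are the double crossovers. Comparing them with the parentals, only the ct allele has switched, so ct is the middle locus and the order is y – ct – m.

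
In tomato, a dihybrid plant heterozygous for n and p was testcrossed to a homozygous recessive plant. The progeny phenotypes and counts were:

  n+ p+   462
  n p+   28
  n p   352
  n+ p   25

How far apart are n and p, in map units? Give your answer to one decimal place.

6.1 map units

The two most frequent classes, n+ p+ (462) and n p (352), are the parental types, so the F1 was n+ p+ / n p.
The recombinant classes are n+ p and n p+: 25 + 28 = 53.
Recombination frequency = 53/867 = 0.0611 ≈ 6.1%, i.e. 6.1 map units.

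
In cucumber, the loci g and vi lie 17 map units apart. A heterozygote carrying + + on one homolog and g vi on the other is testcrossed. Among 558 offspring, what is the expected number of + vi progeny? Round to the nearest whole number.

A map distance of 17 map units corresponds to a recombination frequency of 0.170.
The F1 is + + / g vi, so + vi is a recombinant gamete class with expected frequency r/2 = 0.170/2 = 0.0850.
Expected number = 0.0850 × 558 = 47.43 ≈ 47.

47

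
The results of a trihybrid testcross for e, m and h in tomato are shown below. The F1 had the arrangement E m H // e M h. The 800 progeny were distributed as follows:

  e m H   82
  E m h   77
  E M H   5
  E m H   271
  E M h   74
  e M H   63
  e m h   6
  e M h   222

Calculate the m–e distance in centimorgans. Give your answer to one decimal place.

20.9 centimorgans

The two rarest classes, E M H and e m h, are the double crossovers. Comparing them with the parentals, only the m allele has switched, so m is the middle locus and the order is h – m – e.
Crossovers in the m–e interval produce the single-crossover classes e m H and E M h (82 + 74 = 156) plus the double crossovers (11).
RF(m–e) = (156 + 11) / 800 = 167/800 = 0.2087 → 20.9 centimorgans.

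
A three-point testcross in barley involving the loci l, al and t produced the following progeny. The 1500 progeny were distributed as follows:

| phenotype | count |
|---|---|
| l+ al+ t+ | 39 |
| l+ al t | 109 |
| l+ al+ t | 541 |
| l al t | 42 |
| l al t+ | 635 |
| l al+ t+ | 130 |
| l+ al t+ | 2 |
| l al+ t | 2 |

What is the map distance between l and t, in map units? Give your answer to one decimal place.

5.7 map units

The two most frequent reciprocal classes, l+ al+ t and l al t+, are the parental types, so the F1 was l+ al+ t / l al t+.
The two rarest classes, l al+ t and l+ al t+, are the double crossovers. Comparing them with the parentals, only the l allele has switched, so l is the middle locus and the order is al – l – t.
Crossovers in the l–t interval produce the single-crossover classes l+ al+ t+ and l al t (39 + 42 = 81) plus the double crossovers (4).
RF(l–t) = (81 + 4) / 1500 = 85/1500 = 0.0567 → 5.7 map units.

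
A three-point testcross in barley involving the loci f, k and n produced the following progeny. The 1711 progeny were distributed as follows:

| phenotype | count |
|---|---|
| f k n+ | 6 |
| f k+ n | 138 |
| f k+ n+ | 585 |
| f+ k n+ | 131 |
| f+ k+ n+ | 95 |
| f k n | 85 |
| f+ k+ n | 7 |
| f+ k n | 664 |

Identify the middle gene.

k

The two most frequent reciprocal classes, f k+ n+ and f+ k n, are the parental types, so the F1 was f k+ n+ / f+ k n.
The two rarest classes, f k n+ and f+ k+ n, are the double crossovers. Comparing them with the parentals, only the k allele has switched, so k is the middle locus and the order is f – k – n.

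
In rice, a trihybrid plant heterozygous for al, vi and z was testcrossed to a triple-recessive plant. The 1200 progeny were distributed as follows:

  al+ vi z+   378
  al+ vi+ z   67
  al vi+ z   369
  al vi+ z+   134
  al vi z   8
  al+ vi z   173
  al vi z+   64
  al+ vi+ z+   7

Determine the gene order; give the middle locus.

The two most frequent reciprocal classes, al vi+ z and al+ vi z+, are the parental types, so the F1 was al vi+ z / al+ vi z+.
The two rarest classes, al vi z and al+ vi+ z+, are the double crossovers. Comparing them with the parentals, only the vi allele has switched, so vi is the middle locus and the order is al – vi – z.

vi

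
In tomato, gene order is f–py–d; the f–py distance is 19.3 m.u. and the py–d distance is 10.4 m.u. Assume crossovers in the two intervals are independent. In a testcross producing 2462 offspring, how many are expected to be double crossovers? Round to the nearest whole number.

Map distances give recombination frequencies of 0.193 and 0.104 for the two intervals.
With no interference, expected double-crossover frequency = 0.193 × 0.104 = 0.02007.
Expected number = 0.02007 × 2462 = 49.42 ≈ 49.

49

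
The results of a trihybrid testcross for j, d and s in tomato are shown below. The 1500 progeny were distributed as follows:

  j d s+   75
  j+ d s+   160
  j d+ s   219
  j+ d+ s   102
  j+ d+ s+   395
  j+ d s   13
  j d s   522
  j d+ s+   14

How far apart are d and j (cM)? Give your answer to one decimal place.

27.1 cM

The two most frequent reciprocal classes, j d s and j+ d+ s+, are the parental types, so the F1 was j d s / j+ d+ s+.
The two rarest classes, j+ d s and j d+ s+, are the double crossovers. Comparing them with the parentals, only the j allele has switched, so j is the middle locus and the order is s – j – d.
Crossovers in the j–d interval produce the single-crossover classes j d+ s and j+ d s+ (219 + 160 = 379) plus the double crossovers (27).
RF(j–d) = (379 + 27) / 1500 = 406/1500 = 0.2707 → 27.1 cM.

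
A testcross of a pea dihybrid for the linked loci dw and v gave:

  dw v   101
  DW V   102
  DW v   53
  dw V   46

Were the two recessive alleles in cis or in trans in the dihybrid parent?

The two most frequent classes are DW V (102) and dw v (101); these are the parental (non-recombinant) types.
So the F1 carried DW V on one chromosome and dw v on the other — the recessive alleles are on the same chromosome (cis / coupling).

cis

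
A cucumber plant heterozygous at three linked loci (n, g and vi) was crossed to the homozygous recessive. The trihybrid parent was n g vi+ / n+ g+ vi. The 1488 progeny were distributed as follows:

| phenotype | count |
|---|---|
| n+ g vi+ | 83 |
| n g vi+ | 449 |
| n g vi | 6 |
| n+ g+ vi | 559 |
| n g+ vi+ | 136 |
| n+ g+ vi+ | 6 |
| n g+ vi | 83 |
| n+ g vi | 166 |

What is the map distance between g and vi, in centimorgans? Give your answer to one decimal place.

21.1 centimorgans

The two rarest classes, n g vi and n+ g+ vi+, are the double crossovers. Comparing them with the parentals, only the vi allele has switched, so vi is the middle locus and the order is g – vi – n.
Crossovers in the g–vi interval produce the single-crossover classes n g+ vi+ and n+ g vi (136 + 166 = 302) plus the double crossovers (12).
RF(g–vi) = (302 + 12) / 1488 = 314/1488 = 0.2110 → 21.1 centimorgans.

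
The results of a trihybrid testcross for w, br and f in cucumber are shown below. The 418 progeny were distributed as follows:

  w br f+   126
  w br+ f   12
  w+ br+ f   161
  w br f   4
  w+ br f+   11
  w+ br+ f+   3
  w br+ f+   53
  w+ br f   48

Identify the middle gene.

The two most frequent reciprocal classes, w+ br+ f and w br f+, are the parental types, so the F1 was w+ br+ f / w br f+.
The two rarest classes, w+ br+ f+ and w br f, are the double crossovers. Comparing them with the parentals, only the f allele has switched, so f is the middle locus and the order is w – f – br.

f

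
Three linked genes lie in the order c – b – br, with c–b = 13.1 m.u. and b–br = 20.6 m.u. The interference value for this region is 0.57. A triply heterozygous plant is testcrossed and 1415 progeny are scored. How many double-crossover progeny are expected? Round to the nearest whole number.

Map distances give recombination frequencies of 0.131 and 0.206 for the two intervals.
With interference 0.57 (so coincidence = 0.43), expected double-crossover frequency = 0.131 × 0.206 × 0.43 = 0.01160.
Expected number = 0.01160 × 1415 = 16.42 ≈ 16.

16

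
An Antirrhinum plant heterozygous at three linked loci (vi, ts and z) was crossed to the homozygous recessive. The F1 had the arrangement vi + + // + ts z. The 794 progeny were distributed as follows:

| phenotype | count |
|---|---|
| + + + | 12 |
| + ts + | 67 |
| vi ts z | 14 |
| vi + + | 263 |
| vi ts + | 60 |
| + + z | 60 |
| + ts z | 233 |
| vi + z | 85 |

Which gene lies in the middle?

The two rarest classes, + + + and vi ts z, are the double crossovers. Comparing them with the parentals, only the vi allele has switched, so vi is the middle locus and the order is z – vi – ts.

vi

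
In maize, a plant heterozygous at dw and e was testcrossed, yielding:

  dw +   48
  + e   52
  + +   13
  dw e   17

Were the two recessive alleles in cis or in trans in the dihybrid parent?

The two most frequent classes are + e (52) and dw + (48); these are the parental (non-recombinant) types.
So the F1 carried + e on one chromosome and dw + on the other — the recessive alleles are on opposite chromosomes (trans / repulsion).

trans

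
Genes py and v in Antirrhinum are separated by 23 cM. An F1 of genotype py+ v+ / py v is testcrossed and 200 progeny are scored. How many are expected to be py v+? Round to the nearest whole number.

23

A map distance of 23 cM corresponds to a recombination frequency of 0.230.
The F1 is py+ v+ / py v, so py v+ is a recombinant gamete class with expected frequency r/2 = 0.230/2 = 0.1150.
Expected number = 0.1150 × 200 = 23.00 ≈ 23.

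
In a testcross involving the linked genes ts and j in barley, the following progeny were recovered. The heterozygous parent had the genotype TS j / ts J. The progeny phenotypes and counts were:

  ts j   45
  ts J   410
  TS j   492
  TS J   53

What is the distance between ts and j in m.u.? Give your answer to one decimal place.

9.8 m.u.

The recombinant classes are TS J and ts j: 53 + 45 = 98.
Recombination frequency = 98/1000 = 0.0980 ≈ 9.8%, i.e. 9.8 m.u.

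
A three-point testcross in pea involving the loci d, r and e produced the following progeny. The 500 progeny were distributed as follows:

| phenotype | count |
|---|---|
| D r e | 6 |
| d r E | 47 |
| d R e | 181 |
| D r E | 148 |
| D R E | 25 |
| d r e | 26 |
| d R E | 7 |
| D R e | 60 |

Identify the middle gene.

The two most frequent reciprocal classes, D r E and d R e, are the parental types, so the F1 was D r E / d R e.
The two rarest classes, D r e and d R E, are the double crossovers. Comparing them with the parentals, only the e allele has switched, so e is the middle locus and the order is d – e – r.

e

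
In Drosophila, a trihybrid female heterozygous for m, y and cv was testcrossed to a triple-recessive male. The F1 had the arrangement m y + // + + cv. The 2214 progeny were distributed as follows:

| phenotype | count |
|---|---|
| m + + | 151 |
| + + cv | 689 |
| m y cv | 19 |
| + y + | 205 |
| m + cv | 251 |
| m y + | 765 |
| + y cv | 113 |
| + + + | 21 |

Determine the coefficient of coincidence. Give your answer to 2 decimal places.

0.59

The two rarest classes, m y cv and + + +, are the double crossovers. Comparing them with the parentals, only the cv allele has switched, so cv is the middle locus and the order is m – cv – y.
m–cv: (456 + 40)/2214 = 0.2240; cv–y: (264 + 40)/2214 = 0.1373.
Expected DCO frequency = 0.2240 × 0.1373 ≈ 0.03076; observed = 40/2214 ≈ 0.01807.
Coefficient of coincidence = 0.01807/0.03076 ≈ 0.59.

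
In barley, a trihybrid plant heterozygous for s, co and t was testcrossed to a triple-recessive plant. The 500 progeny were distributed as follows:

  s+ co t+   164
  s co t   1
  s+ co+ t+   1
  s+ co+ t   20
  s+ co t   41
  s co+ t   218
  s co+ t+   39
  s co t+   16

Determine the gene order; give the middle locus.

The two most frequent reciprocal classes, s+ co t+ and s co+ t, are the parental types, so the F1 was s+ co t+ / s co+ t.
The two rarest classes, s+ co+ t+ and s co t, are the double crossovers. Comparing them with the parentals, only the co allele has switched, so co is the middle locus and the order is s – co – t.

co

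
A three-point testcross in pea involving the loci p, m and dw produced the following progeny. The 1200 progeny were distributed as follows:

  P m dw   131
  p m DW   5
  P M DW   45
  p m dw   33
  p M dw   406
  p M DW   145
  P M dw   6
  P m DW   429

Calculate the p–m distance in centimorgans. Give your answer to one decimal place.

7.4 centimorgans

The two most frequent reciprocal classes, p M dw and P m DW, are the parental types, so the F1 was p M dw / P m DW.
The two rarest classes, P M dw and p m DW, are the double crossovers. Comparing them with the parentals, only the p allele has switched, so p is the middle locus and the order is dw – p – m.
Crossovers in the p–m interval produce the single-crossover classes p m dw and P M DW (33 + 45 = 78) plus the double crossovers (11).
RF(p–m) = (78 + 11) / 1200 = 89/1200 = 0.0742 → 7.4 centimorgans.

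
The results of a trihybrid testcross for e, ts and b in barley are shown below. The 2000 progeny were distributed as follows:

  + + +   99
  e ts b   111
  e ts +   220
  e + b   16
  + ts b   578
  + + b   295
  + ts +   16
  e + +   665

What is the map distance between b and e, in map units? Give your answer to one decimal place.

The two most frequent reciprocal classes, e + + and + ts b, are the parental types, so the F1 was e + + / + ts b.
The two rarest classes, e + b and + ts +, are the double crossovers. Comparing them with the parentals, only the b allele has switched, so b is the middle locus and the order is e – b – ts.
Crossovers in the e–b interval produce the single-crossover classes + + + and e ts b (99 + 111 = 210) plus the double crossovers (32).
RF(e–b) = (210 + 32) / 2000 = 242/2000 = 0.1210 → 12.1 map units.

12.1 map units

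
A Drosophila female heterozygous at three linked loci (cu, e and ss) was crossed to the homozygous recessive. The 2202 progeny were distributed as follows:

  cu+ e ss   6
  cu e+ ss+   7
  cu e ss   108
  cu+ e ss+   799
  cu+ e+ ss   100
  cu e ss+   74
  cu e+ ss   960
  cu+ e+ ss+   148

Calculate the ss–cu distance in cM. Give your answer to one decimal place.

8.5 cM

The two most frequent reciprocal classes, cu e+ ss and cu+ e ss+, are the parental types, so the F1 was cu e+ ss / cu+ e ss+.
The two rarest classes, cu e+ ss+ and cu+ e ss, are the double crossovers. Comparing them with the parentals, only the ss allele has switched, so ss is the middle locus and the order is e – ss – cu.
Crossovers in the ss–cu interval produce the single-crossover classes cu+ e+ ss and cu e ss+ (100 + 74 = 174) plus the double crossovers (13).
RF(ss–cu) = (174 + 13) / 2202 = 187/2202 = 0.0849 → 8.5 cM.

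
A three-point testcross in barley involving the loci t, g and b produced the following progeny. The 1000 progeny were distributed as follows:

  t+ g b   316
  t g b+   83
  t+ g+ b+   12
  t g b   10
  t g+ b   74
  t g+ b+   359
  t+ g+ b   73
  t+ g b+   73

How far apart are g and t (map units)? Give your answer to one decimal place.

17.8 map units

The two most frequent reciprocal classes, t+ g b and t g+ b+, are the parental types, so the F1 was t+ g b / t g+ b+.
The two rarest classes, t g b and t+ g+ b+, are the double crossovers. Comparing them with the parentals, only the t allele has switched, so t is the middle locus and the order is b – t – g.
Crossovers in the t–g interval produce the single-crossover classes t+ g+ b and t g b+ (73 + 83 = 156) plus the double crossovers (22).
RF(t–g) = (156 + 22) / 1000 = 178/1000 = 0.1780 → 17.8 map units.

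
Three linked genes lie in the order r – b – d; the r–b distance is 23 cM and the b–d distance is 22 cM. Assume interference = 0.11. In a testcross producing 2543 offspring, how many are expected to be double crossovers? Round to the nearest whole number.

115

Map distances give recombination frequencies of 0.230 and 0.220 for the two intervals.
With interference 0.11 (so coincidence = 0.89), expected double-crossover frequency = 0.230 × 0.220 × 0.89 = 0.04503.
Expected number = 0.04503 × 2543 = 114.52 ≈ 115.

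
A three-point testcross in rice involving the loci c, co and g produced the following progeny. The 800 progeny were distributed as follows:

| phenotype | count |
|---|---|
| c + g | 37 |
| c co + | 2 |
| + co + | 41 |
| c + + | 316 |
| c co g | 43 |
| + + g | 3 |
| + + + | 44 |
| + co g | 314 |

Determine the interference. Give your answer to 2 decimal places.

0.48

The two most frequent reciprocal classes, + co g and c + +, are the parental types, so the F1 was + co g / c + +.
The two rarest classes, + + g and c co +, are the double crossovers. Comparing them with the parentals, only the co allele has switched, so co is the middle locus and the order is c – co – g.
c–co: (87 + 5)/800 = 0.1150; co–g: (78 + 5)/800 = 0.1037.
Expected DCO frequency = 0.1150 × 0.1037 ≈ 0.01193; observed = 5/800 ≈ 0.00625.
Coefficient of coincidence = 0.00625/0.01193 ≈ 0.52; interference = 1 − 0.52 = 0.48.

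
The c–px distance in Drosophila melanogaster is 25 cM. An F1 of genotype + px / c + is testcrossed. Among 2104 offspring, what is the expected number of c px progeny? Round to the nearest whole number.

A map distance of 25 cM corresponds to a recombination frequency of 0.250.
The F1 is + px / c +, so c px is a recombinant gamete class with expected frequency r/2 = 0.250/2 = 0.1250.
Expected number = 0.1250 × 2104 = 263.00 ≈ 263.

263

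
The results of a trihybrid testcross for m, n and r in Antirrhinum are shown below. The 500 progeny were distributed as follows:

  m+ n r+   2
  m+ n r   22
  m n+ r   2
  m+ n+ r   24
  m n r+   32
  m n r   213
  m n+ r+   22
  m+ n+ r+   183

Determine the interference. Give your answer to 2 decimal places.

0.31

The two most frequent reciprocal classes, m+ n+ r+ and m n r, are the parental types, so the F1 was m+ n+ r+ / m n r.
The two rarest classes, m+ n r+ and m n+ r, are the double crossovers. Comparing them with the parentals, only the n allele has switched, so n is the middle locus and the order is r – n – m.
r–n: (56 + 4)/500 = 0.1200; n–m: (44 + 4)/500 = 0.0960.
Expected DCO frequency = 0.1200 × 0.0960 ≈ 0.01152; observed = 4/500 ≈ 0.00800.
Coefficient of coincidence = 0.00800/0.01152 ≈ 0.69; interference = 1 − 0.69 = 0.31.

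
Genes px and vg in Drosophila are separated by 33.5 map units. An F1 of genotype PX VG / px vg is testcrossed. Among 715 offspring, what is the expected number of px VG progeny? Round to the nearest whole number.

A map distance of 33.5 map units corresponds to a recombination frequency of 0.335.
The F1 is PX VG / px vg, so px VG is a recombinant gamete class with expected frequency r/2 = 0.335/2 = 0.1675.
Expected number = 0.1675 × 715 = 119.76 ≈ 120.

120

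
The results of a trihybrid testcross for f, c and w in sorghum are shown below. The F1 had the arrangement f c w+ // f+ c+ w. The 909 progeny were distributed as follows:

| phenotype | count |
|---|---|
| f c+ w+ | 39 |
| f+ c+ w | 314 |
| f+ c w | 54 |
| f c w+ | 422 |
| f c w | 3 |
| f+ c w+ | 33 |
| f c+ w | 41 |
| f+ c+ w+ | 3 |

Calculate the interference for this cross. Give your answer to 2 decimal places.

The two rarest classes, f c w and f+ c+ w+, are the double crossovers. Comparing them with the parentals, only the w allele has switched, so w is the middle locus and the order is c – w – f.
c–w: (93 + 6)/909 = 0.1089; w–f: (74 + 6)/909 = 0.0880.
Expected DCO frequency = 0.1089 × 0.0880 ≈ 0.00958; observed = 6/909 ≈ 0.00660.
Coefficient of coincidence = 0.00660/0.00958 ≈ 0.69; interference = 1 − 0.69 = 0.31.

0.31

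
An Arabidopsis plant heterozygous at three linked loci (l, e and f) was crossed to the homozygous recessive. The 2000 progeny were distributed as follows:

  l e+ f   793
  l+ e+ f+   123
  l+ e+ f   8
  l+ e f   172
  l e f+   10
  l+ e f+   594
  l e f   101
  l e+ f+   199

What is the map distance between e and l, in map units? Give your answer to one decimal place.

12.1 map units

The two most frequent reciprocal classes, l e+ f and l+ e f+, are the parental types, so the F1 was l e+ f / l+ e f+.
The two rarest classes, l+ e+ f and l e f+, are the double crossovers. Comparing them with the parentals, only the l allele has switched, so l is the middle locus and the order is e – l – f.
Crossovers in the e–l interval produce the single-crossover classes l e f and l+ e+ f+ (101 + 123 = 224) plus the double crossovers (18).
RF(e–l) = (224 + 18) / 2000 = 242/2000 = 0.1210 → 12.1 map units.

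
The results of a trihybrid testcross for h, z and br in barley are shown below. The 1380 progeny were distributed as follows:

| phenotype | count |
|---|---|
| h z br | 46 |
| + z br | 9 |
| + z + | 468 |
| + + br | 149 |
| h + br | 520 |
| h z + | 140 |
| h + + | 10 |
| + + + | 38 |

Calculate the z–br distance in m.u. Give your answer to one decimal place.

7.5 m.u.

The two most frequent reciprocal classes, + z + and h + br, are the parental types, so the F1 was + z + / h + br.
The two rarest classes, + z br and h + +, are the double crossovers. Comparing them with the parentals, only the br allele has switched, so br is the middle locus and the order is h – br – z.
Crossovers in the br–z interval produce the single-crossover classes + + + and h z br (38 + 46 = 84) plus the double crossovers (19).
RF(br–z) = (84 + 19) / 1380 = 103/1380 = 0.0746 → 7.5 m.u.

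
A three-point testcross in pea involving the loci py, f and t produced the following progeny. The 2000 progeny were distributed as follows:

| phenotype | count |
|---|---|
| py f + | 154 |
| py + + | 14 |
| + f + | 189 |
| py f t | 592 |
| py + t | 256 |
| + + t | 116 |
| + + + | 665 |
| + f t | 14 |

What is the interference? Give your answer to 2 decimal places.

The two most frequent reciprocal classes, py f t and + + +, are the parental types, so the F1 was py f t / + + +.
The two rarest classes, + f t and py + +, are the double crossovers. Comparing them with the parentals, only the py allele has switched, so py is the middle locus and the order is t – py – f.
t–py: (270 + 28)/2000 = 0.1490; py–f: (445 + 28)/2000 = 0.2365.
Expected DCO frequency = 0.1490 × 0.2365 ≈ 0.03524; observed = 28/2000 ≈ 0.01400.
Coefficient of coincidence = 0.01400/0.03524 ≈ 0.40; interference = 1 − 0.40 = 0.60.

0.60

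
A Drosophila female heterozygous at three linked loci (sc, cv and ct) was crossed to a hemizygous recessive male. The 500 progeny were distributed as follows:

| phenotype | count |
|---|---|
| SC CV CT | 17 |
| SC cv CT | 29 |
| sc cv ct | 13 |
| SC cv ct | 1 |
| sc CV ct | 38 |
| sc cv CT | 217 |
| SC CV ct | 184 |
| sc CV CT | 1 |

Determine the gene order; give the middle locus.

The two most frequent reciprocal classes, SC CV ct and sc cv CT, are the parental types, so the F1 was SC CV ct / sc cv CT.
The two rarest classes, SC cv ct and sc CV CT, are the double crossovers. Comparing them with the parentals, only the cv allele has switched, so cv is the middle locus and the order is ct – cv – sc.

cv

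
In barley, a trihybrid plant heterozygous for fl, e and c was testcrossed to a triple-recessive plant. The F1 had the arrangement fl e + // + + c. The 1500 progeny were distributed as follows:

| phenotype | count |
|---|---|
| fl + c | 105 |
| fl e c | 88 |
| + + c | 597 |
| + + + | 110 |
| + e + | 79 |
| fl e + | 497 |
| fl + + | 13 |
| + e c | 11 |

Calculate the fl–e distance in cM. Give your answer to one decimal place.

The two rarest classes, fl + + and + e c, are the double crossovers. Comparing them with the parentals, only the e allele has switched, so e is the middle locus and the order is c – e – fl.
Crossovers in the e–fl interval produce the single-crossover classes + e + and fl + c (79 + 105 = 184) plus the double crossovers (24).
RF(e–fl) = (184 + 24) / 1500 = 208/1500 = 0.1387 → 13.9 cM.

13.9 cM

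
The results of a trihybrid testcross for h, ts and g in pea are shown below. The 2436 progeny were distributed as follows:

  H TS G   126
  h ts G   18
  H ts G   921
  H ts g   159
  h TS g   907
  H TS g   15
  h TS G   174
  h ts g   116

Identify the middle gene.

h

The two most frequent reciprocal classes, h TS g and H ts G, are the parental types, so the F1 was h TS g / H ts G.
The two rarest classes, H TS g and h ts G, are the double crossovers. Comparing them with the parentals, only the h allele has switched, so h is the middle locus and the order is ts – h – g.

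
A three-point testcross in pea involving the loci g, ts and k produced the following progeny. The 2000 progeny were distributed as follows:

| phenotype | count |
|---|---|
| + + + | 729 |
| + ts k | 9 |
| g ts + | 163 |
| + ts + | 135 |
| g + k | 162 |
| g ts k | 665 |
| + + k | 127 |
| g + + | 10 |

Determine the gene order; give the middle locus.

g

The two most frequent reciprocal classes, + + + and g ts k, are the parental types, so the F1 was + + + / g ts k.
The two rarest classes, g + + and + ts k, are the double crossovers. Comparing them with the parentals, only the g allele has switched, so g is the middle locus and the order is ts – g – k.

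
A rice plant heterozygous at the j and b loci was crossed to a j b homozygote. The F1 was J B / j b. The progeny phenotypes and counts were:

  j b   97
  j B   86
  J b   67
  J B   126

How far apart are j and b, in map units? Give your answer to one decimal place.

40.7 map units

The recombinant classes are J b and j B: 67 + 86 = 153.
Recombination frequency = 153/376 = 0.4069 ≈ 40.7%, i.e. 40.7 map units.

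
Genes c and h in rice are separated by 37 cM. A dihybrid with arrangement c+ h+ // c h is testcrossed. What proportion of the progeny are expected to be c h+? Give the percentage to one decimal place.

A map distance of 37 cM corresponds to a recombination frequency of 0.370.
The F1 is c+ h+ / c h, so c h+ is a recombinant gamete class with expected frequency r/2 = 0.370/2 = 0.1850.
That is 0.1850 = 18.5% of the progeny.

18.5%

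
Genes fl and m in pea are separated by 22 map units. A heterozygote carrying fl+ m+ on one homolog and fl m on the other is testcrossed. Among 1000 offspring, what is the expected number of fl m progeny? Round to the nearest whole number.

A map distance of 22 map units corresponds to a recombination frequency of 0.220.
The F1 is fl+ m+ / fl m, so fl m is a parental gamete class with expected frequency (1 − r)/2 = 0.780/2 = 0.3900.
Expected number = 0.3900 × 1000 = 390.00 ≈ 390.

390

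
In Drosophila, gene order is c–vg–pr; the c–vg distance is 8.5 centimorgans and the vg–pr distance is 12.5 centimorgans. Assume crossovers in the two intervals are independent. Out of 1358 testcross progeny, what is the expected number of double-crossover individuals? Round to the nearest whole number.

14

Map distances give recombination frequencies of 0.085 and 0.125 for the two intervals.
With no interference, expected double-crossover frequency = 0.085 × 0.125 = 0.01063.
Expected number = 0.01063 × 1358 = 14.43 ≈ 14.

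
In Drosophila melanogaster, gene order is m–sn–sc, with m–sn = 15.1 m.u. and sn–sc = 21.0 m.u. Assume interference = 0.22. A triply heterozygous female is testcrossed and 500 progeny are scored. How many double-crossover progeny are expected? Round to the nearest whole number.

Map distances give recombination frequencies of 0.151 and 0.210 for the two intervals.
With interference 0.22 (so coincidence = 0.78), expected double-crossover frequency = 0.151 × 0.210 × 0.78 = 0.02473.
Expected number = 0.02473 × 500 = 12.37 ≈ 12.

12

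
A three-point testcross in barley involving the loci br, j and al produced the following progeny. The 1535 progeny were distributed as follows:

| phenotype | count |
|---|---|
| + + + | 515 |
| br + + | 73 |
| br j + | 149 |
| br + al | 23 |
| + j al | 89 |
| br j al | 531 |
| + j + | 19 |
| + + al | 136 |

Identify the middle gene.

j

The two most frequent reciprocal classes, + + + and br j al, are the parental types, so the F1 was + + + / br j al.
The two rarest classes, + j + and br + al, are the double crossovers. Comparing them with the parentals, only the j allele has switched, so j is the middle locus and the order is al – j – br.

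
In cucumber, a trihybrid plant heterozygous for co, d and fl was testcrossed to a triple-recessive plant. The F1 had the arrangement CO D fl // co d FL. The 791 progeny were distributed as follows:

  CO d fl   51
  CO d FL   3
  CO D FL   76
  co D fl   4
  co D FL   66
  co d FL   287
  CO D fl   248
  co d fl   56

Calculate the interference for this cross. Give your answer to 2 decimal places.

The two rarest classes, co D fl and CO d FL, are the double crossovers. Comparing them with the parentals, only the co allele has switched, so co is the middle locus and the order is fl – co – d.
fl–co: (132 + 7)/791 = 0.1757; co–d: (117 + 7)/791 = 0.1568.
Expected DCO frequency = 0.1757 × 0.1568 ≈ 0.02755; observed = 7/791 ≈ 0.00885.
Coefficient of coincidence = 0.00885/0.02755 ≈ 0.32; interference = 1 − 0.32 = 0.68.

0.68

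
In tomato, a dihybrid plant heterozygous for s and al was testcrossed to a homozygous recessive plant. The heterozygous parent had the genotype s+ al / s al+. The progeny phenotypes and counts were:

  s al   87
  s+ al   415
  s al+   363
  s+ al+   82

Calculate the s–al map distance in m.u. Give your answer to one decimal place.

17.8 m.u.

The recombinant classes are s+ al+ and s al: 82 + 87 = 169.
Recombination frequency = 169/947 = 0.1785 ≈ 17.8%, i.e. 17.8 m.u.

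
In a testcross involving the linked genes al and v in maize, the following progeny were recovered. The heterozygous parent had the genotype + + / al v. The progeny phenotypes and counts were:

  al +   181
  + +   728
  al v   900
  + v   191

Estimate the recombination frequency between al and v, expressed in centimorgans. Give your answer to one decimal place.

18.6 centimorgans

The recombinant classes are + v and al +: 191 + 181 = 372.
Recombination frequency = 372/2000 = 0.1860 ≈ 18.6%, i.e. 18.6 centimorgans.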